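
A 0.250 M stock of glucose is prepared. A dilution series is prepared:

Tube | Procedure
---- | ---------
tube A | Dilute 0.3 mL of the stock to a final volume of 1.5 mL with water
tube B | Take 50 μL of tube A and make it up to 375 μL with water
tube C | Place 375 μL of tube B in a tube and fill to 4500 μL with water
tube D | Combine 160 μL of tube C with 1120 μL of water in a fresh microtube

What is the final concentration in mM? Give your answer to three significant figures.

0.0694 mM

Step 1: 0.3 mL brought to 1.5 mL → factor 1.5/0.3 = 5
Step 2: 50 μL brought to 375 μL → factor 375/50 = 7.5
Step 3: 375 μL brought to 4500 μL → factor 4500/375 = 12
Step 4: 160 μL + 1120 μL = 1280 μL total → factor 1280/160 = 8
Overall dilution factor = 5 × 7.5 × 12 × 8 = 3600
Final = 0.250 M / 3600 = 6.944 × 10^-5 M = 0.0694 mM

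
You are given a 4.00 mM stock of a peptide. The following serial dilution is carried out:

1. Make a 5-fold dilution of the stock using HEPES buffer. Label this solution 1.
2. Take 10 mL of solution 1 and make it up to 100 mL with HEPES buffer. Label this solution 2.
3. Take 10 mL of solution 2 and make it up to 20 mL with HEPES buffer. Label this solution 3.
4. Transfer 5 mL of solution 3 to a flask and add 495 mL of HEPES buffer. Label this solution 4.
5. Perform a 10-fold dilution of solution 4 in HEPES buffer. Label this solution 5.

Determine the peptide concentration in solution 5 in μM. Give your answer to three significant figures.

Step 1: 5-fold → factor 5
Step 2: 10 mL brought to 100 mL → factor 100/10 = 10
Step 3: 10 mL brought to 20 mL → factor 20/10 = 2
Step 4: 5 mL + 495 mL = 500 mL total → factor 500/5 = 100
Step 5: 10-fold → factor 10
Overall dilution factor = 5 × 10 × 2 × 100 × 10 = 1 × 10^5
Final = 4.00 mM / 1 × 10^5 = 4.000 × 10^-5 mM = 0.0400 μM

0.0400 μM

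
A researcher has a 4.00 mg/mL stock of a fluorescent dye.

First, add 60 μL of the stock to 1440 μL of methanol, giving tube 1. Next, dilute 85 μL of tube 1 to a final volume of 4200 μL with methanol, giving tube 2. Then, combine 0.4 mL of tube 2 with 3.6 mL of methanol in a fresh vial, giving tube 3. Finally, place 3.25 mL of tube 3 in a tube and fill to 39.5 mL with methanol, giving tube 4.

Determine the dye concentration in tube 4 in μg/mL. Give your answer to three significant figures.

Step 1: 60 μL + 1440 μL = 1500 μL total → factor 1500/60 = 25
Step 2: 85 μL brought to 4200 μL → factor 4200/85 = 49.412
Step 3: 0.4 mL + 3.6 mL = 4 mL total → factor 4/0.4 = 10
Step 4: 3.25 mL brought to 39.5 mL → factor 39.5/3.25 = 12.154
Overall dilution factor = 25 × 49.412 × 10 × 12.154 = 1.5014 × 10^5
Final = 4.00 mg/mL / 1.5014 × 10^5 = 2.664 × 10^-5 mg/mL = 0.0266 μg/mL

0.0266 μg/mL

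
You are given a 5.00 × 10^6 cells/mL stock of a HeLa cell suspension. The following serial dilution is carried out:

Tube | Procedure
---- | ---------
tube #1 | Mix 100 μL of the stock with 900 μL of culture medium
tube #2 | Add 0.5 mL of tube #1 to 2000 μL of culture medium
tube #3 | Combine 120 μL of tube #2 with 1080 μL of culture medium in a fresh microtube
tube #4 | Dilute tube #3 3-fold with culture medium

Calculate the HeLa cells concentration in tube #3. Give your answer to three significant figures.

Step 1: 100 μL + 900 μL = 1000 μL total → factor 1000/100 = 10
Step 2: 0.5 mL + 2000 μL = 2.5 mL total → factor 2.5/0.5 = 5
Step 3: 120 μL + 1080 μL = 1200 μL total → factor 1200/120 = 10
Dilution factor through tube #3 = 10 × 5 × 10 = 500
[tube #3] = 5.00 × 10^6 cells/mL / 500 = 1.00 × 10^4 cells/mL

1.00 × 10^4 cells/mL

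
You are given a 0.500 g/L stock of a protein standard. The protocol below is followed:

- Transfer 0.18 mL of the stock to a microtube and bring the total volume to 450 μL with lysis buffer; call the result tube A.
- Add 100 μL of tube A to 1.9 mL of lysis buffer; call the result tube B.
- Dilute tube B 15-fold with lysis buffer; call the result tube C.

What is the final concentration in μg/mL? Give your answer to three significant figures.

Step 1: 0.18 mL brought to 450 μL → factor 0.45/0.18 = 2.5
Step 2: 100 μL + 1.9 mL = 2000 μL total → factor 2000/100 = 20
Step 3: 15-fold → factor 15
Overall dilution factor = 2.5 × 20 × 15 = 750
Final = 0.500 g/L / 750 = 0.0006667 g/L = 0.667 μg/mL

0.667 μg/mL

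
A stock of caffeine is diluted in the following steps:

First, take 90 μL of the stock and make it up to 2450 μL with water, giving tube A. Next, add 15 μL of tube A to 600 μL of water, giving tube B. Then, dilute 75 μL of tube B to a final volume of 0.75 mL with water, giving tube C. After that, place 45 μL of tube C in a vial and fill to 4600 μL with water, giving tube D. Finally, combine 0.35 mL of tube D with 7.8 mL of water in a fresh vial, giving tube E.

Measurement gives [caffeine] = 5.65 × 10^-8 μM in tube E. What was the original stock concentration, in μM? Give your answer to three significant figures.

1.50 μM

Step 1: 90 μL brought to 2450 μL → factor 2450/90 = 27.222
Step 2: 15 μL + 600 μL = 615 μL total → factor 615/15 = 41
Step 3: 75 μL brought to 0.75 mL → factor 750/75 = 10
Step 4: 45 μL brought to 4600 μL → factor 4600/45 = 102.22
Step 5: 0.35 mL + 7.8 mL = 8.15 mL total → factor 8.15/0.35 = 23.286
Overall dilution factor = 27.222 × 41 × 10 × 102.22 × 23.286 = 2.6567 × 10^7
Stock = 5.65 × 10^-8 μM × 2.6567 × 10^7 = 1.50 μM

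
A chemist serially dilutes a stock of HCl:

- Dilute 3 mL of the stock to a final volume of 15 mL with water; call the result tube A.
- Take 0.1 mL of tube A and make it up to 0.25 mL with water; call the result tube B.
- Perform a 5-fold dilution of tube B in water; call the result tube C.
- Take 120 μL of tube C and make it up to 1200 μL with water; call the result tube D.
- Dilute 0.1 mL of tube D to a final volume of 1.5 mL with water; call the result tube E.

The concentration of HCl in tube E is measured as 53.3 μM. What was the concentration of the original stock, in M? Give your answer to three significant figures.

0.500 M

Step 1: 3 mL brought to 15 mL → factor 15/3 = 5
Step 2: 0.1 mL brought to 0.25 mL → factor 0.25/0.1 = 2.5
Step 3: 5-fold → factor 5
Step 4: 120 μL brought to 1200 μL → factor 1200/120 = 10
Step 5: 0.1 mL brought to 1.5 mL → factor 1.5/0.1 = 15
Overall dilution factor = 5 × 2.5 × 5 × 10 × 15 = 9375
Stock = 53.3 μM × 9375 = 4.997 × 10^5 μM = 0.500 M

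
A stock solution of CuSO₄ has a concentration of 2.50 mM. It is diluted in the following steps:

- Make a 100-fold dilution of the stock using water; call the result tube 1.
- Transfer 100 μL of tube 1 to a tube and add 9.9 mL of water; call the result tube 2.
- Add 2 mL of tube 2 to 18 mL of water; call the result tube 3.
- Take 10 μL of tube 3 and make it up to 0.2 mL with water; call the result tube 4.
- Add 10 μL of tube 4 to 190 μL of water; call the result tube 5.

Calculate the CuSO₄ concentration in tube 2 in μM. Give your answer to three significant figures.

0.250 μM

Step 1: 100-fold → factor 100
Step 2: 100 μL + 9.9 mL = 10000 μL total → factor 10000/100 = 100
Dilution factor through tube 2 = 100 × 100 = 10000
[tube 2] = 2.50 mM / 10000 = 0.0002500 mM = 0.250 μM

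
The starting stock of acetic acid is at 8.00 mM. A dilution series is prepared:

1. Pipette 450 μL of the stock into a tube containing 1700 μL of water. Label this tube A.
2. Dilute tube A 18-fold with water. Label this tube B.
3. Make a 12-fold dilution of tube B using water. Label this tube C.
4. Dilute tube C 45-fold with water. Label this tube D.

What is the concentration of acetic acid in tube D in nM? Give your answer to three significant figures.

Step 1: 450 μL + 1700 μL = 2150 μL total → factor 2150/450 = 4.7778
Step 2: 18-fold → factor 18
Step 3: 12-fold → factor 12
Step 4: 45-fold → factor 45
Overall dilution factor = 4.7778 × 18 × 12 × 45 = 46440
Final = 8.00 mM / 46440 = 0.0001723 mM = 172 nM

172 nM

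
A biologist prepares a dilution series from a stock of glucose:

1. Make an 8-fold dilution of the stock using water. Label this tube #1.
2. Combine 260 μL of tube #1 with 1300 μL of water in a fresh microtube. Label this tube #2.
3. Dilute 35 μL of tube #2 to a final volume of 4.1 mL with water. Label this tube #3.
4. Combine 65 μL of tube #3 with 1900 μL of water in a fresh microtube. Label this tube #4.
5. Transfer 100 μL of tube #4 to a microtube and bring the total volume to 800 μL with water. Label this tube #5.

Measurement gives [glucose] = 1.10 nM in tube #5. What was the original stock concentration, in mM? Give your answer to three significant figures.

Step 1: 8-fold → factor 8
Step 2: 260 μL + 1300 μL = 1560 μL total → factor 1560/260 = 6
Step 3: 35 μL brought to 4.1 mL → factor 4100/35 = 117.14
Step 4: 65 μL + 1900 μL = 1965 μL total → factor 1965/65 = 30.231
Step 5: 100 μL brought to 800 μL → factor 800/100 = 8
Overall dilution factor = 8 × 6 × 117.14 × 30.231 × 8 = 1.3599 × 10^6
Stock = 1.10 nM × 1.3599 × 10^6 = 1.496 × 10^6 nM = 1.50 mM

1.50 mM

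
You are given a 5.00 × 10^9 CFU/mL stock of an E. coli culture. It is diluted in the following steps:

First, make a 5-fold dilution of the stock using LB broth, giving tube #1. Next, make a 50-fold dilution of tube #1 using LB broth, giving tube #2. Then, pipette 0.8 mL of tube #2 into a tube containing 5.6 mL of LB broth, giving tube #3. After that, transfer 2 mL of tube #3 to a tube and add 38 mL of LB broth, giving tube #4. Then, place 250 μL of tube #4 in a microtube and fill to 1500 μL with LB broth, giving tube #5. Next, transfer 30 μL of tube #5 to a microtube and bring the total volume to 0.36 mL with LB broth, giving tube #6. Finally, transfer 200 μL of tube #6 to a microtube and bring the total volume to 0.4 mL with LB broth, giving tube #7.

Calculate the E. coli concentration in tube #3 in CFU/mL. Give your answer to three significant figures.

2.50 × 10^6 CFU/mL

Step 1: 5-fold → factor 5
Step 2: 50-fold → factor 50
Step 3: 0.8 mL + 5.6 mL = 6.4 mL total → factor 6.4/0.8 = 8
Dilution factor through tube #3 = 5 × 50 × 8 = 2000
[tube #3] = 5.00 × 10^9 CFU/mL / 2000 = 2.50 × 10^6 CFU/mL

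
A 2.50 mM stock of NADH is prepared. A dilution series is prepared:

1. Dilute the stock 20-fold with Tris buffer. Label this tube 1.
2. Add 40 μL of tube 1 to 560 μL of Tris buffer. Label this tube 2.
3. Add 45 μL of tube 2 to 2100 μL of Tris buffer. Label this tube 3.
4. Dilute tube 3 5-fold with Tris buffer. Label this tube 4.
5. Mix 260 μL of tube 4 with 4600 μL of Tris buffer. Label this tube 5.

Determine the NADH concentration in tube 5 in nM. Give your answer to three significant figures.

1.87 nM

Step 1: 20-fold → factor 20
Step 2: 40 μL + 560 μL = 600 μL total → factor 600/40 = 15
Step 3: 45 μL + 2100 μL = 2145 μL total → factor 2145/45 = 47.667
Step 4: 5-fold → factor 5
Step 5: 260 μL + 4600 μL = 4860 μL total → factor 4860/260 = 18.692
Overall dilution factor = 20 × 15 × 47.667 × 5 × 18.692 = 1.3365 × 10^6
Final = 2.50 mM / 1.3365 × 10^6 = 1.871 × 10^-6 mM = 1.87 nM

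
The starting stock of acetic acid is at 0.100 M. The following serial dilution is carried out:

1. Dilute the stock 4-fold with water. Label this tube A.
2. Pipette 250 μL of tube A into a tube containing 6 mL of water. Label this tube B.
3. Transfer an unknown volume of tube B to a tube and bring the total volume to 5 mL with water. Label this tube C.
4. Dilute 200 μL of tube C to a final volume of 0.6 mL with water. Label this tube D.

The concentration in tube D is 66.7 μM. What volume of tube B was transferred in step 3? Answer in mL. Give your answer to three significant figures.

Step 1: 4-fold → factor 4
Step 2: 250 μL + 6 mL = 6250 μL total → factor 6250/250 = 25
Step 3: v brought to 5 mL → factor = 5 mL/v
Step 4: 200 μL brought to 0.6 mL → factor 600/200 = 3
Product of known-step factors = 300
Overall factor = 0.100 M / (66.7 μM) = 1499.3
Step-3 factor = 1499.3 / 300 = 4.9975
v = 5 mL / 4.9975 = 1.00 mL

1.00 mL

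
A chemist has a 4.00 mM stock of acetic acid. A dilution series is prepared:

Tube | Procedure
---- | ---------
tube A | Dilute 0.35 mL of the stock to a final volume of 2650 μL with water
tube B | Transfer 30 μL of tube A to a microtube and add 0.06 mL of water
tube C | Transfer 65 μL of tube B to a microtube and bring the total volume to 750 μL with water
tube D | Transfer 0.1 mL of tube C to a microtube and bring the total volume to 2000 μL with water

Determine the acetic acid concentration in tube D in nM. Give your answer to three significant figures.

Step 1: 0.35 mL brought to 2650 μL → factor 2.65/0.35 = 7.5714
Step 2: 30 μL + 0.06 mL = 90 μL total → factor 90/30 = 3
Step 3: 65 μL brought to 750 μL → factor 750/65 = 11.538
Step 4: 0.1 mL brought to 2000 μL → factor 2/0.1 = 20
Overall dilution factor = 7.5714 × 3 × 11.538 × 20 = 5241.8
Final = 4.00 mM / 5241.8 = 0.0007631 mM = 763 nM

763 nM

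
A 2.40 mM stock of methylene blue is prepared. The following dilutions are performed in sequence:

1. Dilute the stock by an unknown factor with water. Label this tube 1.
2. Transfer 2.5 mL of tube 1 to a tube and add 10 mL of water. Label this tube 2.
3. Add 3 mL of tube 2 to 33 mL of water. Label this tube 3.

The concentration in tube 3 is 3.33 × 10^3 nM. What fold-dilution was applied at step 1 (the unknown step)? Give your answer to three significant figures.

12.0-fold

Step 1: unknown factor x
Step 2: 2.5 mL + 10 mL = 12.5 mL total → factor 12.5/2.5 = 5
Step 3: 3 mL + 33 mL = 36 mL total → factor 36/3 = 12
Product of known-step factors = 60
Overall factor = 2.40 mM / (3.33 × 10^3 nM) = 720.72
x = 720.72 / 60 = 12.0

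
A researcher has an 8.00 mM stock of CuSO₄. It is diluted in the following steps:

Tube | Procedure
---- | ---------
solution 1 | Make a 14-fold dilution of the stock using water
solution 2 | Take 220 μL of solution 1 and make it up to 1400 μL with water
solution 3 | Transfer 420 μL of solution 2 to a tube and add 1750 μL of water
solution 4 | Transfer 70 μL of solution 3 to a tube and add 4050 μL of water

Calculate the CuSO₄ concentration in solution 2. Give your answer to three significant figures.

0.0898 mM

Step 1: 14-fold → factor 14
Step 2: 220 μL brought to 1400 μL → factor 1400/220 = 6.3636
Dilution factor through solution 2 = 14 × 6.3636 = 89.091
[solution 2] = 8.00 mM / 89.091 = 0.0898 mM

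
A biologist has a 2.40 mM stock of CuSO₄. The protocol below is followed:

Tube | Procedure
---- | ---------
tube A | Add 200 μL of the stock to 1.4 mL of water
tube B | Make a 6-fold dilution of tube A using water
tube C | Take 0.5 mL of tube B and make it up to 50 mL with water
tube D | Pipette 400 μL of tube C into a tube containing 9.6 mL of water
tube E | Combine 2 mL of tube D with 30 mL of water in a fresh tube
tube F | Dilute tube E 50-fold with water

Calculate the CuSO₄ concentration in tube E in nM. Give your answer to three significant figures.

1.25 nM

Step 1: 200 μL + 1.4 mL = 1600 μL total → factor 1600/200 = 8
Step 2: 6-fold → factor 6
Step 3: 0.5 mL brought to 50 mL → factor 50/0.5 = 100
Step 4: 400 μL + 9.6 mL = 10000 μL total → factor 10000/400 = 25
Step 5: 2 mL + 30 mL = 32 mL total → factor 32/2 = 16
Dilution factor through tube E = 8 × 6 × 100 × 25 × 16 = 1.92 × 10^6
[tube E] = 2.40 mM / 1.92 × 10^6 = 1.250 × 10^-6 mM = 1.25 nM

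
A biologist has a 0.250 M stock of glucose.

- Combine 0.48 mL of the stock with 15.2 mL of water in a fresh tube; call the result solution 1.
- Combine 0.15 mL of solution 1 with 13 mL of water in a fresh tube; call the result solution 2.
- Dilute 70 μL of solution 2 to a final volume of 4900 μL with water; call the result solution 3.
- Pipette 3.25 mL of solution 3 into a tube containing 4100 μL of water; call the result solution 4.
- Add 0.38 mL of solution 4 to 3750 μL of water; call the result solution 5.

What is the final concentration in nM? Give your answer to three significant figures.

Step 1: 0.48 mL + 15.2 mL = 15.68 mL total → factor 15.68/0.48 = 32.667
Step 2: 0.15 mL + 13 mL = 13.15 mL total → factor 13.15/0.15 = 87.667
Step 3: 70 μL brought to 4900 μL → factor 4900/70 = 70
Step 4: 3.25 mL + 4100 μL = 7.35 mL total → factor 7.35/3.25 = 2.2615
Step 5: 0.38 mL + 3750 μL = 4.13 mL total → factor 4.13/0.38 = 10.868
Overall dilution factor = 32.667 × 87.667 × 70 × 2.2615 × 10.868 = 4.9273 × 10^6
Final = 0.250 M / 4.9273 × 10^6 = 5.074 × 10^-8 M = 50.7 nM

50.7 nM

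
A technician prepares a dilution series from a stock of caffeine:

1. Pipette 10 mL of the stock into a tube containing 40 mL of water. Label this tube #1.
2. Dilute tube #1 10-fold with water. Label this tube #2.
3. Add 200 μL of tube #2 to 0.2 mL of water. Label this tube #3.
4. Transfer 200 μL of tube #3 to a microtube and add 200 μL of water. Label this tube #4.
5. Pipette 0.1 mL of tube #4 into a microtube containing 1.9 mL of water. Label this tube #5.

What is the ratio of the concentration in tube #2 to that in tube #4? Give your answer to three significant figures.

4.00

Step 1: 10 mL + 40 mL = 50 mL total → factor 50/10 = 5
Step 2: 10-fold → factor 10
Step 3: 200 μL + 0.2 mL = 400 μL total → factor 400/200 = 2
Step 4: 200 μL + 200 μL = 400 μL total → factor 400/200 = 2
Dilution factor to tube #2 = 50; to tube #4 = 200
[tube #2]/[tube #4] = (factor to tube #4)/(factor to tube #2) = 200/50 = 4.00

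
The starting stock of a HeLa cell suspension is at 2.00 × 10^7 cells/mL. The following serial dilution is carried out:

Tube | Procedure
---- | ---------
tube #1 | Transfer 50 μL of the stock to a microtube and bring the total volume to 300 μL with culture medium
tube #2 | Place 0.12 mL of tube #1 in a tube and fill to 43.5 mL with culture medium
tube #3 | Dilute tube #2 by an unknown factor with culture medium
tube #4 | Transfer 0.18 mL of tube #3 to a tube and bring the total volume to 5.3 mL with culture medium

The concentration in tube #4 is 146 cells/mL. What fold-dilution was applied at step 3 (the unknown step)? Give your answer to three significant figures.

2.14-fold

Step 1: 50 μL brought to 300 μL → factor 300/50 = 6
Step 2: 0.12 mL brought to 43.5 mL → factor 43.5/0.12 = 362.5
Step 3: unknown factor x
Step 4: 0.18 mL brought to 5.3 mL → factor 5.3/0.18 = 29.444
Product of known-step factors = 64042
Overall factor = 2.00 × 10^7 cells/mL / (146 cells/mL) = 1.3699 × 10^5
x = 1.3699 × 10^5 / 64042 = 2.14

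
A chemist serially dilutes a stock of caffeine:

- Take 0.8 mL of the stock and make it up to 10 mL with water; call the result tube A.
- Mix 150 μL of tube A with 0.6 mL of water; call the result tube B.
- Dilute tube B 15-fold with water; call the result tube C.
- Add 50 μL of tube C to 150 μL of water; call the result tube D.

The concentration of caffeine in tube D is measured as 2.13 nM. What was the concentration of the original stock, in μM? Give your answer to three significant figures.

Step 1: 0.8 mL brought to 10 mL → factor 10/0.8 = 12.5
Step 2: 150 μL + 0.6 mL = 750 μL total → factor 750/150 = 5
Step 3: 15-fold → factor 15
Step 4: 50 μL + 150 μL = 200 μL total → factor 200/50 = 4
Overall dilution factor = 12.5 × 5 × 15 × 4 = 3750
Stock = 2.13 nM × 3750 = 7988 nM = 7.99 μM

7.99 μM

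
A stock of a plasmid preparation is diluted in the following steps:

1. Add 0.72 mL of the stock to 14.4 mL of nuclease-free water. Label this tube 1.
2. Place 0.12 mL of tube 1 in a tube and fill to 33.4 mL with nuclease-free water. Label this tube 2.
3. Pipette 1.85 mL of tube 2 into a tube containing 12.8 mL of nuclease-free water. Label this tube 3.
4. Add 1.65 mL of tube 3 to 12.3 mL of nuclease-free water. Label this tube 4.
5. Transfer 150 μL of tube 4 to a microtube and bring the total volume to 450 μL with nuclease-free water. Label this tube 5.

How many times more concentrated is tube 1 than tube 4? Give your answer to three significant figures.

1.86 × 10^4

Step 1: 0.72 mL + 14.4 mL = 15.12 mL total → factor 15.12/0.72 = 21
Step 2: 0.12 mL brought to 33.4 mL → factor 33.4/0.12 = 278.33
Step 3: 1.85 mL + 12.8 mL = 14.65 mL total → factor 14.65/1.85 = 7.9189
Step 4: 1.65 mL + 12.3 mL = 13.95 mL total → factor 13.95/1.65 = 8.4545
Dilution factor to tube 1 = 21; to tube 4 = 3.9133 × 10^5
[tube 1]/[tube 4] = (factor to tube 4)/(factor to tube 1) = 3.9133 × 10^5/21 = 1.86 × 10^4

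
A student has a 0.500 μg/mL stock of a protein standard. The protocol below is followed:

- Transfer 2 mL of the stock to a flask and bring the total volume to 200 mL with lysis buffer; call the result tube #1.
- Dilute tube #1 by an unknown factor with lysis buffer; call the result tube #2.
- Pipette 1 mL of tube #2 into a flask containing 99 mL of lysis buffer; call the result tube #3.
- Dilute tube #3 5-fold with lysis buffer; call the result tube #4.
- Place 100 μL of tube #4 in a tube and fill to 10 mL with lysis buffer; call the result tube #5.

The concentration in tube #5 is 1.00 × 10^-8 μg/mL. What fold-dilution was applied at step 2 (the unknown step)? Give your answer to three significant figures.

10.0-fold

Step 1: 2 mL brought to 200 mL → factor 200/2 = 100
Step 2: unknown factor x
Step 3: 1 mL + 99 mL = 100 mL total → factor 100/1 = 100
Step 4: 5-fold → factor 5
Step 5: 100 μL brought to 10 mL → factor 10000/100 = 100
Product of known-step factors = 5 × 10^6
Overall factor = 0.500 μg/mL / (1.00 × 10^-8 μg/mL) = 5 × 10^7
x = 5 × 10^7 / 5 × 10^6 = 10.0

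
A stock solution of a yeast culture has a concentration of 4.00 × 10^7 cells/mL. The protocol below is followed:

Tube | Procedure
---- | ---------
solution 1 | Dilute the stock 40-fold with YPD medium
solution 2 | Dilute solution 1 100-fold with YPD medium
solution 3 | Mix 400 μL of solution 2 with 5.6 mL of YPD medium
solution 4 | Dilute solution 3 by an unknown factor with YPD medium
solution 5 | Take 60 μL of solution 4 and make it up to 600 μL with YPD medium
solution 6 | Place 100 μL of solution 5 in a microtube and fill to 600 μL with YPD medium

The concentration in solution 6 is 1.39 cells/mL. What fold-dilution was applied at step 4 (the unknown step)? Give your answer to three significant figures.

7.99-fold

Step 1: 40-fold → factor 40
Step 2: 100-fold → factor 100
Step 3: 400 μL + 5.6 mL = 6000 μL total → factor 6000/400 = 15
Step 4: unknown factor x
Step 5: 60 μL brought to 600 μL → factor 600/60 = 10
Step 6: 100 μL brought to 600 μL → factor 600/100 = 6
Product of known-step factors = 3.6 × 10^6
Overall factor = 4.00 × 10^7 cells/mL / (1.39 cells/mL) = 2.8777 × 10^7
x = 2.8777 × 10^7 / 3.6 × 10^6 = 7.99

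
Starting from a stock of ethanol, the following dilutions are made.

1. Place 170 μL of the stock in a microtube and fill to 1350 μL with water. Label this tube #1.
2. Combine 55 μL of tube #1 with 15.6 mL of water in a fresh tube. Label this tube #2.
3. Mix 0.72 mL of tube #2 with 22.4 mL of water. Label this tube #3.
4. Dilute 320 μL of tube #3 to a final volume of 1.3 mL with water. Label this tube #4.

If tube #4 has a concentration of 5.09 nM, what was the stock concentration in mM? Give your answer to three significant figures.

1.50 mM

Step 1: 170 μL brought to 1350 μL → factor 1350/170 = 7.9412
Step 2: 55 μL + 15.6 mL = 15655 μL total → factor 15655/55 = 284.64
Step 3: 0.72 mL + 22.4 mL = 23.12 mL total → factor 23.12/0.72 = 32.111
Step 4: 320 μL brought to 1.3 mL → factor 1300/320 = 4.0625
Overall dilution factor = 7.9412 × 284.64 × 32.111 × 4.0625 = 2.9487 × 10^5
Stock = 5.09 nM × 2.9487 × 10^5 = 1.501 × 10^6 nM = 1.50 mM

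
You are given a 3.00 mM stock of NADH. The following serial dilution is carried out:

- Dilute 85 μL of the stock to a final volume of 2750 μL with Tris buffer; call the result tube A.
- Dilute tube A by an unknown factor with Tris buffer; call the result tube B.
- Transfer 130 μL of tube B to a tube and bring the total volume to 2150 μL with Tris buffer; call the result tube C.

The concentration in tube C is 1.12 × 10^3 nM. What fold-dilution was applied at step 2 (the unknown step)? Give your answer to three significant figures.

5.01-fold

Step 1: 85 μL brought to 2750 μL → factor 2750/85 = 32.353
Step 2: unknown factor x
Step 3: 130 μL brought to 2150 μL → factor 2150/130 = 16.538
Product of known-step factors = 535.07
Overall factor = 3.00 mM / (1.12 × 10^3 nM) = 2678.6
x = 2678.6 / 535.07 = 5.01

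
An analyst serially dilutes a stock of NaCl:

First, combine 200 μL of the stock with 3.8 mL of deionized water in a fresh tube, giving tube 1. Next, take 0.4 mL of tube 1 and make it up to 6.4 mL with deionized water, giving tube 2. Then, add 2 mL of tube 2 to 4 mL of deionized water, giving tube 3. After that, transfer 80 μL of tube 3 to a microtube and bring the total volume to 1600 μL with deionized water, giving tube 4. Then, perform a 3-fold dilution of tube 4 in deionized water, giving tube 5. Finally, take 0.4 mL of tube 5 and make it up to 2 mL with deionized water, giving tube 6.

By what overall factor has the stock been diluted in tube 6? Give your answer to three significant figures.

2.88 × 10^5

Step 1: 200 μL + 3.8 mL = 4000 μL total → factor 4000/200 = 20
Step 2: 0.4 mL brought to 6.4 mL → factor 6.4/0.4 = 16
Step 3: 2 mL + 4 mL = 6 mL total → factor 6/2 = 3
Step 4: 80 μL brought to 1600 μL → factor 1600/80 = 20
Step 5: 3-fold → factor 3
Step 6: 0.4 mL brought to 2 mL → factor 2/0.4 = 5
Overall dilution factor = 20 × 16 × 3 × 20 × 3 × 5 = 2.88 × 10^5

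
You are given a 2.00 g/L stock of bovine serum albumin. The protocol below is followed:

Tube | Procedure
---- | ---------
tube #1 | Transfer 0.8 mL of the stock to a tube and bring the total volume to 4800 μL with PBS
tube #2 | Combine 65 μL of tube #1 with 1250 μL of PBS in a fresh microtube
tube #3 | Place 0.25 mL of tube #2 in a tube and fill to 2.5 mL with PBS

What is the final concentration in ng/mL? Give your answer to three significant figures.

Step 1: 0.8 mL brought to 4800 μL → factor 4.8/0.8 = 6
Step 2: 65 μL + 1250 μL = 1315 μL total → factor 1315/65 = 20.231
Step 3: 0.25 mL brought to 2.5 mL → factor 2.5/0.25 = 10
Overall dilution factor = 6 × 20.231 × 10 = 1213.8
Final = 2.00 g/L / 1213.8 = 0.001648 g/L = 1.65 × 10^3 ng/mL

1.65 × 10^3 ng/mL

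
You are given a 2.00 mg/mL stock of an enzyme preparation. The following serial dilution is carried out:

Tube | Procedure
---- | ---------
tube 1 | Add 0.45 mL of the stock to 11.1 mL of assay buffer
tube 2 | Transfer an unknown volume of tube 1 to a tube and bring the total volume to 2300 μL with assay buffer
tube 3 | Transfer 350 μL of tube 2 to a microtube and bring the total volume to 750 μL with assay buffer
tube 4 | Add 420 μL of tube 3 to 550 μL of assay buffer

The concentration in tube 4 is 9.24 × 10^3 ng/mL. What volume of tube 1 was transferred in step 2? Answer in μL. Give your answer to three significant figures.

Step 1: 0.45 mL + 11.1 mL = 11.55 mL total → factor 11.55/0.45 = 25.667
Step 2: v brought to 2300 μL → factor = 2300 μL/v
Step 3: 350 μL brought to 750 μL → factor 750/350 = 2.1429
Step 4: 420 μL + 550 μL = 970 μL total → factor 970/420 = 2.3095
Product of known-step factors = 127.02
Overall factor = 2.00 mg/mL / (9.24 × 10^3 ng/mL) = 216.45
Step-2 factor = 216.45 / 127.02 = 1.704
v = 2300 μL / 1.704 = 1.35 × 10^3 μL

1.35 × 10^3 μL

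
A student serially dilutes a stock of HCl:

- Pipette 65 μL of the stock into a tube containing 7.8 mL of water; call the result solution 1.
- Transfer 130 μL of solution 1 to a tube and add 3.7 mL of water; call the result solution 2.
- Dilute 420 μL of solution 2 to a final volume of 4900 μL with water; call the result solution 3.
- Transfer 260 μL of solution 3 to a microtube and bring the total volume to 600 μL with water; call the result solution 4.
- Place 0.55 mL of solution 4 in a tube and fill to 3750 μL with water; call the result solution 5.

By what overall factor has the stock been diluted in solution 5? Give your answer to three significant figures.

6.54 × 10^5

Step 1: 65 μL + 7.8 mL = 7865 μL total → factor 7865/65 = 121
Step 2: 130 μL + 3.7 mL = 3830 μL total → factor 3830/130 = 29.462
Step 3: 420 μL brought to 4900 μL → factor 4900/420 = 11.667
Step 4: 260 μL brought to 600 μL → factor 600/260 = 2.3077
Step 5: 0.55 mL brought to 3750 μL → factor 3.75/0.55 = 6.8182
Overall dilution factor = 121 × 29.462 × 11.667 × 2.3077 × 6.8182 = 6.5439 × 10^5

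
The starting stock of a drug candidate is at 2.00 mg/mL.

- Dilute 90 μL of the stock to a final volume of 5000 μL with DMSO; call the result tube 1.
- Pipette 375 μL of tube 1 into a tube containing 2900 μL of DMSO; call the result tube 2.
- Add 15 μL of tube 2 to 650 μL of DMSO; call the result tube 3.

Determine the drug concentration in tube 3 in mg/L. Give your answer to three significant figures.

Step 1: 90 μL brought to 5000 μL → factor 5000/90 = 55.556
Step 2: 375 μL + 2900 μL = 3275 μL total → factor 3275/375 = 8.7333
Step 3: 15 μL + 650 μL = 665 μL total → factor 665/15 = 44.333
Overall dilution factor = 55.556 × 8.7333 × 44.333 = 21510
Final = 2.00 mg/mL / 21510 = 9.298 × 10^-5 mg/mL = 0.0930 mg/L

0.0930 mg/L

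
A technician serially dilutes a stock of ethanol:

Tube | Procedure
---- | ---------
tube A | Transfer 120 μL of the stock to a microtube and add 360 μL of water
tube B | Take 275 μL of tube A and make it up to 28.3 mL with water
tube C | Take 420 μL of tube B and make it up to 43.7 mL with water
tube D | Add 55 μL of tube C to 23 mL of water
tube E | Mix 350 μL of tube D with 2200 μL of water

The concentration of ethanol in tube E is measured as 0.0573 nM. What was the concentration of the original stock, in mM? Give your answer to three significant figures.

7.50 mM

Step 1: 120 μL + 360 μL = 480 μL total → factor 480/120 = 4
Step 2: 275 μL brought to 28.3 mL → factor 28300/275 = 102.91
Step 3: 420 μL brought to 43.7 mL → factor 43700/420 = 104.05
Step 4: 55 μL + 23 mL = 23055 μL total → factor 23055/55 = 419.18
Step 5: 350 μL + 2200 μL = 2550 μL total → factor 2550/350 = 7.2857
Overall dilution factor = 4 × 102.91 × 104.05 × 419.18 × 7.2857 = 1.308 × 10^8
Stock = 0.0573 nM × 1.308 × 10^8 = 7.495 × 10^6 nM = 7.50 mM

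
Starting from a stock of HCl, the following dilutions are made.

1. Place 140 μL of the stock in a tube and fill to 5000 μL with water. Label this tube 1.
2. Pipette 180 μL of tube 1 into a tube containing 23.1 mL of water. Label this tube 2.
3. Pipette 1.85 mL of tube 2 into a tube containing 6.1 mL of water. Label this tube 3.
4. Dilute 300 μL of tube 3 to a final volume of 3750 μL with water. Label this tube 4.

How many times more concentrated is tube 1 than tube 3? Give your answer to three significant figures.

556

Step 1: 140 μL brought to 5000 μL → factor 5000/140 = 35.714
Step 2: 180 μL + 23.1 mL = 23280 μL total → factor 23280/180 = 129.33
Step 3: 1.85 mL + 6.1 mL = 7.95 mL total → factor 7.95/1.85 = 4.2973
Dilution factor to tube 1 = 35.714; to tube 3 = 19849
[tube 1]/[tube 3] = (factor to tube 3)/(factor to tube 1) = 19849/35.714 = 556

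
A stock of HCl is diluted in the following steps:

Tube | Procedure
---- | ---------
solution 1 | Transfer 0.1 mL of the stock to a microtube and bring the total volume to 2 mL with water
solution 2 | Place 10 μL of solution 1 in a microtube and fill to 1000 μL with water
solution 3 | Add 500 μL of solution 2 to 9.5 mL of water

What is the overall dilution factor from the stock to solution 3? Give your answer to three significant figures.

4.00 × 10^4

Step 1: 0.1 mL brought to 2 mL → factor 2/0.1 = 20
Step 2: 10 μL brought to 1000 μL → factor 1000/10 = 100
Step 3: 500 μL + 9.5 mL = 10000 μL total → factor 10000/500 = 20
Overall dilution factor = 20 × 100 × 20 = 40000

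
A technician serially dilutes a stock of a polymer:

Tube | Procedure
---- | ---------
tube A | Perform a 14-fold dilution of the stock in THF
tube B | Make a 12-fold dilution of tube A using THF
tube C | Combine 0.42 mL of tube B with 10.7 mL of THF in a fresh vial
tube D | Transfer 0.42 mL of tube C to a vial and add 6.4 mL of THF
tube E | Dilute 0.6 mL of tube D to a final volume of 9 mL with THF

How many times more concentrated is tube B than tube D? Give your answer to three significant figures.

Step 1: 14-fold → factor 14
Step 2: 12-fold → factor 12
Step 3: 0.42 mL + 10.7 mL = 11.12 mL total → factor 11.12/0.42 = 26.476
Step 4: 0.42 mL + 6.4 mL = 6.82 mL total → factor 6.82/0.42 = 16.238
Dilution factor to tube B = 168; to tube D = 72227
[tube B]/[tube D] = (factor to tube D)/(factor to tube B) = 72227/168 = 430

430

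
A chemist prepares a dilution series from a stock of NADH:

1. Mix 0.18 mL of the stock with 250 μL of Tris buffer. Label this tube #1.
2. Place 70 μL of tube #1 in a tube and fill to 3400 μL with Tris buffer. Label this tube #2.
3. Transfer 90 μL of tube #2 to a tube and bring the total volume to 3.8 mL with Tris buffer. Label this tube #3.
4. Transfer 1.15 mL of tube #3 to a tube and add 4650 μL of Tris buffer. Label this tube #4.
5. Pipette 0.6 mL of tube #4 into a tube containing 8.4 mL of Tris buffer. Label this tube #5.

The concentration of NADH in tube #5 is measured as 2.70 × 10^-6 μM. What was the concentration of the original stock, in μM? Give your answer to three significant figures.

Step 1: 0.18 mL + 250 μL = 0.43 mL total → factor 0.43/0.18 = 2.3889
Step 2: 70 μL brought to 3400 μL → factor 3400/70 = 48.571
Step 3: 90 μL brought to 3.8 mL → factor 3800/90 = 42.222
Step 4: 1.15 mL + 4650 μL = 5.8 mL total → factor 5.8/1.15 = 5.0435
Step 5: 0.6 mL + 8.4 mL = 9 mL total → factor 9/0.6 = 15
Overall dilution factor = 2.3889 × 48.571 × 42.222 × 5.0435 × 15 = 3.7063 × 10^5
Stock = 2.70 × 10^-6 μM × 3.7063 × 10^5 = 1.00 μM

1.00 μM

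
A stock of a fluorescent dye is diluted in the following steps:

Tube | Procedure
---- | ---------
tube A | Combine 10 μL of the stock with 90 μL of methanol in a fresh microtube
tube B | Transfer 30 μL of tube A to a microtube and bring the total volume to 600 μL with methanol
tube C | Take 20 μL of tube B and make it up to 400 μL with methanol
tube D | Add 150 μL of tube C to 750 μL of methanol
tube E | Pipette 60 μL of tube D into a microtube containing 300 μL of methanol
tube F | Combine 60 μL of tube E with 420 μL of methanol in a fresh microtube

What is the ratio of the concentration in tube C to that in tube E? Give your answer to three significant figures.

Step 1: 10 μL + 90 μL = 100 μL total → factor 100/10 = 10
Step 2: 30 μL brought to 600 μL → factor 600/30 = 20
Step 3: 20 μL brought to 400 μL → factor 400/20 = 20
Step 4: 150 μL + 750 μL = 900 μL total → factor 900/150 = 6
Step 5: 60 μL + 300 μL = 360 μL total → factor 360/60 = 6
Dilution factor to tube C = 4000; to tube E = 1.44 × 10^5
[tube C]/[tube E] = (factor to tube E)/(factor to tube C) = 1.44 × 10^5/4000 = 36.0

36.0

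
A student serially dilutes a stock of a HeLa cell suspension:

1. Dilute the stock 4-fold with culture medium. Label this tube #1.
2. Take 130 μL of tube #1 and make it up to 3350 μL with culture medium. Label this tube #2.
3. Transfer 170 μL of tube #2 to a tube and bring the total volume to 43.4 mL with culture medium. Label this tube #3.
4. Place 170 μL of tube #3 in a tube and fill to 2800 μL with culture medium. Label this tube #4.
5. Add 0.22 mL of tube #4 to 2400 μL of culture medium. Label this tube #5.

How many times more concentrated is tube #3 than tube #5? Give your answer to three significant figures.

196

Step 1: 4-fold → factor 4
Step 2: 130 μL brought to 3350 μL → factor 3350/130 = 25.769
Step 3: 170 μL brought to 43.4 mL → factor 43400/170 = 255.29
Step 4: 170 μL brought to 2800 μL → factor 2800/170 = 16.471
Step 5: 0.22 mL + 2400 μL = 2.62 mL total → factor 2.62/0.22 = 11.909
Dilution factor to tube #3 = 26315; to tube #5 = 5.1617 × 10^6
[tube #3]/[tube #5] = (factor to tube #5)/(factor to tube #3) = 5.1617 × 10^6/26315 = 196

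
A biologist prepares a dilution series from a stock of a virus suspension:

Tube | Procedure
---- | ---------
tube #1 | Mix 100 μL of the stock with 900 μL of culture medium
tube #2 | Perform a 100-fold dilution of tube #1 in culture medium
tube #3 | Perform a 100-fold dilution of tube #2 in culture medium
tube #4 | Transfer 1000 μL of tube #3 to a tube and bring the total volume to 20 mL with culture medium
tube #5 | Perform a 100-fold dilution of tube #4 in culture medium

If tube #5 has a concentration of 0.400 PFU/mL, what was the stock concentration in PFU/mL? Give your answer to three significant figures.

8.00 × 10^7 PFU/mL

Step 1: 100 μL + 900 μL = 1000 μL total → factor 1000/100 = 10
Step 2: 100-fold → factor 100
Step 3: 100-fold → factor 100
Step 4: 1000 μL brought to 20 mL → factor 20000/1000 = 20
Step 5: 100-fold → factor 100
Overall dilution factor = 10 × 100 × 100 × 20 × 100 = 2 × 10^8
Stock = 0.400 PFU/mL × 2 × 10^8 = 8.00 × 10^7 PFU/mL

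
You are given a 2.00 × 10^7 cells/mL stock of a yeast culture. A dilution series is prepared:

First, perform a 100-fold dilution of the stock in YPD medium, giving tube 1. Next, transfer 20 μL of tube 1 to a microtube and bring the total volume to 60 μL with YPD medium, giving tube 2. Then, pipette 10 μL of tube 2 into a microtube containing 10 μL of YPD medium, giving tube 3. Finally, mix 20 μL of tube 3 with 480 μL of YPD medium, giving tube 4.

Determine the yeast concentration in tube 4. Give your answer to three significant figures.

1.33 × 10^3 cells/mL

Step 1: 100-fold → factor 100
Step 2: 20 μL brought to 60 μL → factor 60/20 = 3
Step 3: 10 μL + 10 μL = 20 μL total → factor 20/10 = 2
Step 4: 20 μL + 480 μL = 500 μL total → factor 500/20 = 25
Overall dilution factor = 100 × 3 × 2 × 25 = 15000
Final = 2.00 × 10^7 cells/mL / 15000 = 1.33 × 10^3 cells/mL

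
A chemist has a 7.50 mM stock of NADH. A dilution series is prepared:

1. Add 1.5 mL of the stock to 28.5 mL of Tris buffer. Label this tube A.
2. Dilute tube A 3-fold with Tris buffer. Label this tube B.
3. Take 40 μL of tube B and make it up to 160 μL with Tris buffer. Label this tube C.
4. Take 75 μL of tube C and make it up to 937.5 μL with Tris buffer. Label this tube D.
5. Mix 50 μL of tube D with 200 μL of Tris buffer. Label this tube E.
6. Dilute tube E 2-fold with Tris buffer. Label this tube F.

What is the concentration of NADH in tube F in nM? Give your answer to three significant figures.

250 nM

Step 1: 1.5 mL + 28.5 mL = 30 mL total → factor 30/1.5 = 20
Step 2: 3-fold → factor 3
Step 3: 40 μL brought to 160 μL → factor 160/40 = 4
Step 4: 75 μL brought to 937.5 μL → factor 937.5/75 = 12.5
Step 5: 50 μL + 200 μL = 250 μL total → factor 250/50 = 5
Step 6: 2-fold → factor 2
Overall dilution factor = 20 × 3 × 4 × 12.5 × 5 × 2 = 30000
Final = 7.50 mM / 30000 = 0.0002500 mM = 250 nM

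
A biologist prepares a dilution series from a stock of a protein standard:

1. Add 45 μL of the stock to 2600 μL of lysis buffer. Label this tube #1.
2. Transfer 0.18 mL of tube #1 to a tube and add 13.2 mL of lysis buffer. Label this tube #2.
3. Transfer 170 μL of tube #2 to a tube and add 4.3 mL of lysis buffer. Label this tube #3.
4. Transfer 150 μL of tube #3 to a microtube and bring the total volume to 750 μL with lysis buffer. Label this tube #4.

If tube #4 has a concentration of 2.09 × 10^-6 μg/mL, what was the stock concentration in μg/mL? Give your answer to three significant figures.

Step 1: 45 μL + 2600 μL = 2645 μL total → factor 2645/45 = 58.778
Step 2: 0.18 mL + 13.2 mL = 13.38 mL total → factor 13.38/0.18 = 74.333
Step 3: 170 μL + 4.3 mL = 4470 μL total → factor 4470/170 = 26.294
Step 4: 150 μL brought to 750 μL → factor 750/150 = 5
Overall dilution factor = 58.778 × 74.333 × 26.294 × 5 = 5.7441 × 10^5
Stock = 2.09 × 10^-6 μg/mL × 5.7441 × 10^5 = 1.20 μg/mL

1.20 μg/mL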